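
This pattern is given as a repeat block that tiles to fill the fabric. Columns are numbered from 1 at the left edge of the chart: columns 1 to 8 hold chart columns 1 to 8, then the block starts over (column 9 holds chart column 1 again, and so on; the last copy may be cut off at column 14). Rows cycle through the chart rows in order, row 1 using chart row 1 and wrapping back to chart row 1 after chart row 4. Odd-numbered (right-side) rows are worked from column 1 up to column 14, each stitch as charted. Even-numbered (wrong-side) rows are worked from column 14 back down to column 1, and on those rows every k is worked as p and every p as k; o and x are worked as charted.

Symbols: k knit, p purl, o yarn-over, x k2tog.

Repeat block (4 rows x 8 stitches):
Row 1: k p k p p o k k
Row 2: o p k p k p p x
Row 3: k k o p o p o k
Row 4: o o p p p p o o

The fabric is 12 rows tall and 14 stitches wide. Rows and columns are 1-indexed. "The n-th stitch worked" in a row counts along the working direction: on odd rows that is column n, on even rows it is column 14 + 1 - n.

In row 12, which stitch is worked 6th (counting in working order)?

Stitch:
o

Derivation:
Row 12: (12-1) mod 4 = 3, so use chart row 4. Even row -> WS.
Chart row 4 tiled across columns 1-14: o o p p p p o o o o p p p p
WS: work from column 14 back to column 1 (reverse the tiled row), swapping k<->p (o and x unchanged).
Row 12 as worked: k k k k o o o o k k k k o o
Counting 6 along the worked row gives o.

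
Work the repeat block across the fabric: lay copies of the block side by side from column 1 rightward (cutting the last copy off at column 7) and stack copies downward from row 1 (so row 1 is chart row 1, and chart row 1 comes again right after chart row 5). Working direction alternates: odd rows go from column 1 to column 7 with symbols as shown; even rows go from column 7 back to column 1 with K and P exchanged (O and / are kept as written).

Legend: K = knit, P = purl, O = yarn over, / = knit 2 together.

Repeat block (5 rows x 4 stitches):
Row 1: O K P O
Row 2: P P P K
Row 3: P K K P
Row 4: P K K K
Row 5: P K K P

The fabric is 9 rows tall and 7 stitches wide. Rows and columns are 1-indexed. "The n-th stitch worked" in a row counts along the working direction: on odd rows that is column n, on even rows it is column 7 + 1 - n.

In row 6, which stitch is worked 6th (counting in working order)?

For row 6: chart row = ((6-1) mod 5) + 1 = 1; this is a WS (even) row.
Chart row 1 tiled across columns 1-7: O K P O O K P
WS: work from column 7 back to column 1 (reverse the tiled row), swapping K<->P (O and / unchanged).
Row 6 as worked: K P O O K P O
The 6th stitch worked is P.

== STITCH ==
P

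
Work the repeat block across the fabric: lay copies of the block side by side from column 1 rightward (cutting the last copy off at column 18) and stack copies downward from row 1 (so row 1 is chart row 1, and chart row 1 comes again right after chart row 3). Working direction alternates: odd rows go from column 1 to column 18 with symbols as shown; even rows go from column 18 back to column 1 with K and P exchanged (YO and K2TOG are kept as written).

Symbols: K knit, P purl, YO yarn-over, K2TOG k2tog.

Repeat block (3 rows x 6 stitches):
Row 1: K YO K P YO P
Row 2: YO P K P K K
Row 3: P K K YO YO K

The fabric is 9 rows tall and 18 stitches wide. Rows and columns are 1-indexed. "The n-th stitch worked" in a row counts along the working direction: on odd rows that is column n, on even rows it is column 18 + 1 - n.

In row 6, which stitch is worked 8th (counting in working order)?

== STITCH ==
YO

Derivation:
For row 6: chart row = ((6-1) mod 3) + 1 = 3; this is a WS (even) row.
Chart row 3 tiled across columns 1-18: P K K YO YO K P K K YO YO K P K K YO YO K
WS: work from column 18 back to column 1 (reverse the tiled row), swapping K<->P (YO and K2TOG unchanged).
Row 6 as worked: P YO YO P P K P YO YO P P K P YO YO P P K
Stitch 8 in working order -> YO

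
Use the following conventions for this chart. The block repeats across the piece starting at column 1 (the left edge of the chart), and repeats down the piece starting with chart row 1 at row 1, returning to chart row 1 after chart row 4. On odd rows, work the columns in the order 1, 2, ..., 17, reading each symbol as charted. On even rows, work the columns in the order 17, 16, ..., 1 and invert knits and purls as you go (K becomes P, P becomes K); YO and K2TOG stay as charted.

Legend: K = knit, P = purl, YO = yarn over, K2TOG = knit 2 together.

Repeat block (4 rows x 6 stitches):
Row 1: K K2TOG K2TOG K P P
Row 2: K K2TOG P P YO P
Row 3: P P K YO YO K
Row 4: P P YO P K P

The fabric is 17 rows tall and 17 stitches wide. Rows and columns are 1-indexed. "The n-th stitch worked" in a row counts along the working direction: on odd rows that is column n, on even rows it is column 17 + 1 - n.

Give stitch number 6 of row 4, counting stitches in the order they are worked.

Row 4 uses chart row ((4-1) mod 4)+1 = 4. Row 4 is even, so WS.
Chart row 4 tiled across columns 1-17: P P YO P K P P P YO P K P P P YO P K
WS: work from column 17 back to column 1 (reverse the tiled row), swapping K<->P (YO and K2TOG unchanged).
Row 4 as worked: P K YO K K K P K YO K K K P K YO K K
The 6th stitch worked is K.

Result:
K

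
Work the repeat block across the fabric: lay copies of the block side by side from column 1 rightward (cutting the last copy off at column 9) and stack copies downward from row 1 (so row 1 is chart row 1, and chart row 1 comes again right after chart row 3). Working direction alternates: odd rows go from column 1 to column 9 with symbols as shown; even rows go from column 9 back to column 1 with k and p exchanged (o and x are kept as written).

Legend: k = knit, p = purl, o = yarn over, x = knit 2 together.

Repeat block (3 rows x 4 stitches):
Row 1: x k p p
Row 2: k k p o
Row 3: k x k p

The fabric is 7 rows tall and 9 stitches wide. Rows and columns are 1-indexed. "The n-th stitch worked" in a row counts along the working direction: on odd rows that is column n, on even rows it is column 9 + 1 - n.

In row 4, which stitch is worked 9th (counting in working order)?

Stitch:
x

Derivation:
For row 4: chart row = ((4-1) mod 3) + 1 = 1; this is a WS (even) row.
Chart row 1 tiled across columns 1-9: x k p p x k p p x
Wrong side: read the tiled row from column 9 down to 1 and exchange k with p (leave o, x).
Row 4 as worked: x k k p x k k p x
Counting 9 along the worked row gives x.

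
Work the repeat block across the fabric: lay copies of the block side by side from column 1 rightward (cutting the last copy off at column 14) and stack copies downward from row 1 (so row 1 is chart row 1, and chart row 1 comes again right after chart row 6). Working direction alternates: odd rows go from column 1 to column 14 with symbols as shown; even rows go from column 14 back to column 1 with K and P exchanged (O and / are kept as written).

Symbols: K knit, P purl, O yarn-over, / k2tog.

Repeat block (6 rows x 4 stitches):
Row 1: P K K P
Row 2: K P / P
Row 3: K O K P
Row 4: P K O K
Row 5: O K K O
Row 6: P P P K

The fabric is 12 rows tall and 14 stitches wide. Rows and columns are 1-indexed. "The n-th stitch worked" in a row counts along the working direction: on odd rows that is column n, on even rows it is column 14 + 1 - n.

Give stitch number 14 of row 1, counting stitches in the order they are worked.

For row 1: chart row = ((1-1) mod 6) + 1 = 1; this is a RS (odd) row.
Chart row 1 tiled across columns 1-14: P K K P P K K P P K K P P K
Right side: take the tiled row as-is (worked left to right from column 1).
Stitch 14 in working order -> K

Stitch:
K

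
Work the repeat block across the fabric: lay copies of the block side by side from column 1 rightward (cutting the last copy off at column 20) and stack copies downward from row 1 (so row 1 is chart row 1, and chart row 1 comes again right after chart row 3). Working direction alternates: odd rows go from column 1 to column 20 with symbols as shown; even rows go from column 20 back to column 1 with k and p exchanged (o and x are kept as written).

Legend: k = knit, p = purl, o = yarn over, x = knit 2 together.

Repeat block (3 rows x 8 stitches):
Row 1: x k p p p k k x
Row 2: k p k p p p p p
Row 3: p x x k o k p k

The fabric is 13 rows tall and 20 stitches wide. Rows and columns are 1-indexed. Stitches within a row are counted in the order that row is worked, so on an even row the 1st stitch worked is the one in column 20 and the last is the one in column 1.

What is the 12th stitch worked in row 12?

For row 12: chart row = ((12-1) mod 3) + 1 = 3; this is a WS (even) row.
Chart row 3 tiled across columns 1-20: p x x k o k p k p x x k o k p k p x x k
WS: work from column 20 back to column 1 (reverse the tiled row), swapping k<->p (o and x unchanged).
Row 12 as worked: p x x k p k p o p x x k p k p o p x x k
The 12th stitch worked is k.

Stitch:
k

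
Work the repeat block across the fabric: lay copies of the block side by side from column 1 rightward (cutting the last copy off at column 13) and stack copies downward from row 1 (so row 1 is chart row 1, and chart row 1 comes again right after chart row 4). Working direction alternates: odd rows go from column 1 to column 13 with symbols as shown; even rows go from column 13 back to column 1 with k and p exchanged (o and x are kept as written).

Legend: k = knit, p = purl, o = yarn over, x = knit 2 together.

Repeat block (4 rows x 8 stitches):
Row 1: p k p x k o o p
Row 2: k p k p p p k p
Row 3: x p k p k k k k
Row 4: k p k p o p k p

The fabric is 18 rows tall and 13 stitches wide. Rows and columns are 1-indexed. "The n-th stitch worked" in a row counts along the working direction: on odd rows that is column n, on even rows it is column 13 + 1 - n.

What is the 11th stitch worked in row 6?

== STITCH ==
p

Derivation:
For row 6: chart row = ((6-1) mod 4) + 1 = 2; this is a WS (even) row.
Chart row 2 tiled across columns 1-13: k p k p p p k p k p k p p
Wrong side: read the tiled row from column 13 down to 1 and exchange k with p (leave o, x).
Row 6 as worked: k k p k p k p k k k p k p
Stitch 11 in working order -> p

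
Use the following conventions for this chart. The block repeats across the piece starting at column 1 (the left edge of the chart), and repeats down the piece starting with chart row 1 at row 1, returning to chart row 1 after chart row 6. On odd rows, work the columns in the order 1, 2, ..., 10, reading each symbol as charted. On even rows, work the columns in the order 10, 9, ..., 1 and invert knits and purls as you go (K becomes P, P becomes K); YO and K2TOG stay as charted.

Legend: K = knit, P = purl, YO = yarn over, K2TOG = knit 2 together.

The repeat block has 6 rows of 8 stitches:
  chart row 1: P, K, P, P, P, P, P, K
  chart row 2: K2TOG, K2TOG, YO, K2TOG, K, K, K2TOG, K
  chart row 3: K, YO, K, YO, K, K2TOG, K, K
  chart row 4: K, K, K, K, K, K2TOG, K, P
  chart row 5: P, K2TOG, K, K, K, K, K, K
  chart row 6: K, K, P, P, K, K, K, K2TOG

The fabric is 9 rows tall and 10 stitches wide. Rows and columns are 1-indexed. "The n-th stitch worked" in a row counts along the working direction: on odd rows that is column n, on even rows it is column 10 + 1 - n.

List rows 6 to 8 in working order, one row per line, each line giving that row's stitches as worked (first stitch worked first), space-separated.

Row 6: chart row 6, WS - tiled (columns 1-10): K K P P K K K K2TOG K K; work from column 10 back to 1 with K<->P swapped.
Row 7: chart row 1, RS - tile across columns 1-10 and work as-is.
Row 8: chart row 2, WS - tiled (columns 1-10): K2TOG K2TOG YO K2TOG K K K2TOG K K2TOG K2TOG; work from column 10 back to 1 with K<->P swapped.

Result:
P P K2TOG P P P K K P P
P K P P P P P K P K
K2TOG K2TOG P K2TOG P P K2TOG YO K2TOG K2TOG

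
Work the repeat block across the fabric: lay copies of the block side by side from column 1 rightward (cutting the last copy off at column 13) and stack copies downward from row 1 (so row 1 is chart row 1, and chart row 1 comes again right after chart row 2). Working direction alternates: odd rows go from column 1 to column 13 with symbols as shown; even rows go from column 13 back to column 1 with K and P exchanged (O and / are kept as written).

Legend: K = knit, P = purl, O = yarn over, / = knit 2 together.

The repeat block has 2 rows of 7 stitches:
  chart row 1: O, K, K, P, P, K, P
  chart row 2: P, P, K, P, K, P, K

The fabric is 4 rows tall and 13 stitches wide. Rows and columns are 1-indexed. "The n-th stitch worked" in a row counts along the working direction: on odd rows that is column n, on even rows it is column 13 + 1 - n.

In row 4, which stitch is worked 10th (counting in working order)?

Row 4 uses chart row ((4-1) mod 2)+1 = 2. Row 4 is even, so WS.
Chart row 2 tiled across columns 1-13: P P K P K P K P P K P K P
WS row: flip the tiled sequence (start at column 13) and apply K<->P; O and / stay.
Row 4 as worked: K P K P K K P K P K P K K
Counting 10 along the worked row gives K.

Stitch:
K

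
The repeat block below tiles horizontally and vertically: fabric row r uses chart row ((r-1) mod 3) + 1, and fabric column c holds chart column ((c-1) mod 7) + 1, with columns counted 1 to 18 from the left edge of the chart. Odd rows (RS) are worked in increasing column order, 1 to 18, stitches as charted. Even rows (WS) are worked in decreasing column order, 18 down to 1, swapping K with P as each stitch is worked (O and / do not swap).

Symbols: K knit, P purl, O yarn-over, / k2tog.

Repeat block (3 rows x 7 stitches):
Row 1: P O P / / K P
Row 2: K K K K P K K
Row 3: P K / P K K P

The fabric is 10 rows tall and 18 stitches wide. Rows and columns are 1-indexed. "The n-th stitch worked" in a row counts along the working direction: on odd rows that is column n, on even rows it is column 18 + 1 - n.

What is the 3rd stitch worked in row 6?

Row 6: (6-1) mod 3 = 2, so use chart row 3. Even row -> WS.
Chart row 3 tiled across columns 1-18: P K / P K K P P K / P K K P P K / P
WS: work from column 18 back to column 1 (reverse the tiled row), swapping K<->P (O and / unchanged).
Row 6 as worked: K / P K K P P K / P K K P P K / P K
Counting 3 along the worked row gives P.

== STITCH ==
P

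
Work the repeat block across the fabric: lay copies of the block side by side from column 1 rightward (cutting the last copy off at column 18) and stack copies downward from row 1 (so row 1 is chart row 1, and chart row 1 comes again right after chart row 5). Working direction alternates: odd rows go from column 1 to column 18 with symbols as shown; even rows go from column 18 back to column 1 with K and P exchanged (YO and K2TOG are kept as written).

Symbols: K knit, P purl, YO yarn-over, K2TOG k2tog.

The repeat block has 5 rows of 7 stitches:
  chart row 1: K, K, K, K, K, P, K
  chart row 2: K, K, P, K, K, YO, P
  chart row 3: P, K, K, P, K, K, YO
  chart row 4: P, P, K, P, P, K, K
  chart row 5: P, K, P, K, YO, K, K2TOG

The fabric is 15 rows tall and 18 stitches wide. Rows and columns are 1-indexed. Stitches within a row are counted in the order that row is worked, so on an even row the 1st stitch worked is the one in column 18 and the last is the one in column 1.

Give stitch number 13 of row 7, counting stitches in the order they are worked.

Stitch:
YO

Derivation:
Row 7: (7-1) mod 5 = 1, so use chart row 2. Odd row -> RS.
Chart row 2 tiled across columns 1-18: K K P K K YO P K K P K K YO P K K P K
Right side: take the tiled row as-is (worked left to right from column 1).
Stitch 13 in working order -> YO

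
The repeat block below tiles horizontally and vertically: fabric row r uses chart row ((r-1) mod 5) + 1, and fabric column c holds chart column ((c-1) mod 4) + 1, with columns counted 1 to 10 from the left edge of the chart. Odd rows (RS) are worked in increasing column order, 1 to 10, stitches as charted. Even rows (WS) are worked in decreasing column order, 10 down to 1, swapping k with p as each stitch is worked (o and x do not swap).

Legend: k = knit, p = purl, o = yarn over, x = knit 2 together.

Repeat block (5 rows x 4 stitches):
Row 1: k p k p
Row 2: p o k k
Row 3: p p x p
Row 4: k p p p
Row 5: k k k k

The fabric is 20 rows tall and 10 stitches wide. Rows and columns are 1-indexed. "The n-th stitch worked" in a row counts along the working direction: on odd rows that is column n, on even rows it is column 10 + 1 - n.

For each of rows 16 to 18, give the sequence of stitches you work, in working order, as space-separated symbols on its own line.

Row 16: chart row 1, WS - tiled (columns 1-10): k p k p k p k p k p; work from column 10 back to 1 with k<->p swapped.
Row 17: chart row 2, RS - tile across columns 1-10 and work as-is.
Row 18: chart row 3, WS - tiled (columns 1-10): p p x p p p x p p p; work from column 10 back to 1 with k<->p swapped.

Result:
k p k p k p k p k p
p o k k p o k k p o
k k k x k k k x k k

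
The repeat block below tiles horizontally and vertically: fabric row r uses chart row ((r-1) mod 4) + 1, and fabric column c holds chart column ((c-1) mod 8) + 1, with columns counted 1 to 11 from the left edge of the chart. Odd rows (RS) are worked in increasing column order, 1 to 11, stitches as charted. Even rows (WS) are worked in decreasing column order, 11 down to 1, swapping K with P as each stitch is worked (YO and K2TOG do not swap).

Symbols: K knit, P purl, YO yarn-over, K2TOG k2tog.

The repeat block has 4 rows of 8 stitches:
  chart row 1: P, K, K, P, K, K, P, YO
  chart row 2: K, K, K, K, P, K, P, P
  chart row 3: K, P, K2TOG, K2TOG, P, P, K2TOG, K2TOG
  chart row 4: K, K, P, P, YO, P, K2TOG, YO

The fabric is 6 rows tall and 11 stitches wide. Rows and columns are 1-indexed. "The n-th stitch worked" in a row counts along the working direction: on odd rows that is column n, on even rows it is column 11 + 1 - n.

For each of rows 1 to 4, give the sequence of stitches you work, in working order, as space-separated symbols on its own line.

Result:
P K K P K K P YO P K K
P P P K K P K P P P P
K P K2TOG K2TOG P P K2TOG K2TOG K P K2TOG
K P P YO K2TOG K YO K K P P

Derivation:
Row 1: chart row 1, RS - tile across columns 1-11 and work as-is.
Row 2: chart row 2, WS - tiled (columns 1-11): K K K K P K P P K K K; work from column 11 back to 1 with K<->P swapped.
Row 3: chart row 3, RS - tile across columns 1-11 and work as-is.
Row 4: chart row 4, WS - tiled (columns 1-11): K K P P YO P K2TOG YO K K P; work from column 11 back to 1 with K<->P swapped.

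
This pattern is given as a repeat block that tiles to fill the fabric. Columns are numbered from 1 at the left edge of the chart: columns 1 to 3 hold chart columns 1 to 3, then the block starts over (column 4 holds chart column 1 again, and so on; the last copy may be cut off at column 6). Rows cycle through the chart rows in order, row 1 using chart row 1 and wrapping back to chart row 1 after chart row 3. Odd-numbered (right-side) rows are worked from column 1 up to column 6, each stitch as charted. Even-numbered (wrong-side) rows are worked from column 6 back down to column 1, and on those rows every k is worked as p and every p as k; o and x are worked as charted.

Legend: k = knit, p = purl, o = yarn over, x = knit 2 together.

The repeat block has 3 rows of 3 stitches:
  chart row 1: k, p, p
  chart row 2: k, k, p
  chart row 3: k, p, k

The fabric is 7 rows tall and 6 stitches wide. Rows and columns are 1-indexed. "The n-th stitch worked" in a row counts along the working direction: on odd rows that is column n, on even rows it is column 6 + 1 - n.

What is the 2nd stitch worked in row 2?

Row 2 uses chart row ((2-1) mod 3)+1 = 2. Row 2 is even, so WS.
Chart row 2 tiled across columns 1-6: k k p k k p
WS: work from column 6 back to column 1 (reverse the tiled row), swapping k<->p (o and x unchanged).
Row 2 as worked: k p p k p p
The 2nd stitch worked is p.

Result:
p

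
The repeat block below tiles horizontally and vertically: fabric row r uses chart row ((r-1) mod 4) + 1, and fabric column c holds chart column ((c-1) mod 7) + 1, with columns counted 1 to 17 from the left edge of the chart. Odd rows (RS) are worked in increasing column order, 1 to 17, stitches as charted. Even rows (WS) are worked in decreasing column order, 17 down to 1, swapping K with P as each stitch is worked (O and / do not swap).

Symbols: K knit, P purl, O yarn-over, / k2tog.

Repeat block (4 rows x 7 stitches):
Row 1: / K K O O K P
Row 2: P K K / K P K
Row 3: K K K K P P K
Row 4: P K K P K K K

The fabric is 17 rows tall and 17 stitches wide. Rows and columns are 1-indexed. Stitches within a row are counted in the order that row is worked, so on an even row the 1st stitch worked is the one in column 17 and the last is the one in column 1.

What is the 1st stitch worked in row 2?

Row 2: (2-1) mod 4 = 1, so use chart row 2. Even row -> WS.
Chart row 2 tiled across columns 1-17: P K K / K P K P K K / K P K P K K
Wrong side: read the tiled row from column 17 down to 1 and exchange K with P (leave O, /).
Row 2 as worked: P P K P K P / P P K P K P / P P K
The 1st stitch worked is P.

== STITCH ==
P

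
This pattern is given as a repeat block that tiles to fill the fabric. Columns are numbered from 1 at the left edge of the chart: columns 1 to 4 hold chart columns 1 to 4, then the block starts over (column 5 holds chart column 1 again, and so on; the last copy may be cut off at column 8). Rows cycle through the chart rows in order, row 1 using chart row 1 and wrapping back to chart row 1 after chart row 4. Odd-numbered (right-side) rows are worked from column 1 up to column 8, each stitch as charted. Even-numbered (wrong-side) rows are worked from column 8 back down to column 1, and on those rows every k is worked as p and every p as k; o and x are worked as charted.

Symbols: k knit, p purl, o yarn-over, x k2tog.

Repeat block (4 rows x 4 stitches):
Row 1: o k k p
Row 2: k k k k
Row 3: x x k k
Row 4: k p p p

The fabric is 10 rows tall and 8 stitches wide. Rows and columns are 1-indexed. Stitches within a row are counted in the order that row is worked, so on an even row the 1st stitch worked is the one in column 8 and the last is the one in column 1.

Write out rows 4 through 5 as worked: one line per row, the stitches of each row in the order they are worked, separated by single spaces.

Row 4: chart row 4, WS - tiled (columns 1-8): k p p p k p p p; work from column 8 back to 1 with k<->p swapped.
Row 5: chart row 1, RS - tile across columns 1-8 and work as-is.

Result:
k k k p k k k p
o k k p o k k p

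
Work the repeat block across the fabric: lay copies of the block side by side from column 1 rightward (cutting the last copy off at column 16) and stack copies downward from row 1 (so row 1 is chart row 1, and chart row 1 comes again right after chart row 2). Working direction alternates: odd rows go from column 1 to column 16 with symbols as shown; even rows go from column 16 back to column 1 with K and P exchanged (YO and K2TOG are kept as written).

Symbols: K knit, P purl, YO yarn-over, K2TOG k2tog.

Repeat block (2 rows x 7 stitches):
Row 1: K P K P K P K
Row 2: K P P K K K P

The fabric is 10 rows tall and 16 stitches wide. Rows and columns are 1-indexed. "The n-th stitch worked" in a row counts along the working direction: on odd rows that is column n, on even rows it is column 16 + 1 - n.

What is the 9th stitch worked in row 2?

Row 2 uses chart row ((2-1) mod 2)+1 = 2. Row 2 is even, so WS.
Chart row 2 tiled across columns 1-16: K P P K K K P K P P K K K P K P
WS row: flip the tiled sequence (start at column 16) and apply K<->P; YO and K2TOG stay.
Row 2 as worked: K P K P P P K K P K P P P K K P
The 9th stitch worked is P.

== STITCH ==
P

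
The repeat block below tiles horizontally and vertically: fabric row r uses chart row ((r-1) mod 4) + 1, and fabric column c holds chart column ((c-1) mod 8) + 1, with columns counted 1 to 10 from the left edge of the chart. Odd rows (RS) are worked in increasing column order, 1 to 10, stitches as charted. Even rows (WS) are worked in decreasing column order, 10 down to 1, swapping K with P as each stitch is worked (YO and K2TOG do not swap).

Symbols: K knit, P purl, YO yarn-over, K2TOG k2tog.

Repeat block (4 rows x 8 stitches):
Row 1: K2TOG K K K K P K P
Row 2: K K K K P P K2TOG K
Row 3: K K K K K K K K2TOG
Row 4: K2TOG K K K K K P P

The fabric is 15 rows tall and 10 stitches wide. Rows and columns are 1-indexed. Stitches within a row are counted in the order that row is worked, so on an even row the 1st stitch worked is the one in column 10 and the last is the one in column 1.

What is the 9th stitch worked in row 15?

For row 15: chart row = ((15-1) mod 4) + 1 = 3; this is a RS (odd) row.
Chart row 3 tiled across columns 1-10: K K K K K K K K2TOG K K
Right side: take the tiled row as-is (worked left to right from column 1).
The 9th stitch worked is K.

Result:
K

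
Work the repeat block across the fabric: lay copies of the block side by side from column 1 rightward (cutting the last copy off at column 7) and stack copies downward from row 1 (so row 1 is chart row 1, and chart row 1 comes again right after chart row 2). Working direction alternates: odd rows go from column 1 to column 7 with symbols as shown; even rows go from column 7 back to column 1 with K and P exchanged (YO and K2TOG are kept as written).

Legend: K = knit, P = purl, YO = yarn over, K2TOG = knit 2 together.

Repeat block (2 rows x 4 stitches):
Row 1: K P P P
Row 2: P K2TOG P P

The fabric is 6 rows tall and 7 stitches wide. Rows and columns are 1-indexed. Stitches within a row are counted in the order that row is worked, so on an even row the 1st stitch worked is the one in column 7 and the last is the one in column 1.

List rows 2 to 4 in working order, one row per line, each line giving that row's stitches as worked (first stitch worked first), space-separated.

Result:
K K2TOG K K K K2TOG K
K P P P K P P
K K2TOG K K K K2TOG K

Derivation:
Row 2: chart row 2, WS - tiled (columns 1-7): P K2TOG P P P K2TOG P; work from column 7 back to 1 with K<->P swapped.
Row 3: chart row 1, RS - tile across columns 1-7 and work as-is.
Row 4: chart row 2, WS - tiled (columns 1-7): P K2TOG P P P K2TOG P; work from column 7 back to 1 with K<->P swapped.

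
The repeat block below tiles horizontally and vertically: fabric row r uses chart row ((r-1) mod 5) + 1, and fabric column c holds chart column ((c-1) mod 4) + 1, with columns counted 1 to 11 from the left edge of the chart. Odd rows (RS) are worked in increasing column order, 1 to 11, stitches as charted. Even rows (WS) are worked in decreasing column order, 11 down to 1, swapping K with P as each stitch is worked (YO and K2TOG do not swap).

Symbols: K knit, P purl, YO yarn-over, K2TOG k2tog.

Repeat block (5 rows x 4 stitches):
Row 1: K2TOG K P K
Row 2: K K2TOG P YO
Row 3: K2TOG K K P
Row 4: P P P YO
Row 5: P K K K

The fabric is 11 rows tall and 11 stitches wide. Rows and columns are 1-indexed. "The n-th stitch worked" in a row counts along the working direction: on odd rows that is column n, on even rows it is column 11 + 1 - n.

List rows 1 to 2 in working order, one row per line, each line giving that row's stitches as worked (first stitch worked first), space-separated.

Row 1: chart row 1, RS - tile across columns 1-11 and work as-is.
Row 2: chart row 2, WS - tiled (columns 1-11): K K2TOG P YO K K2TOG P YO K K2TOG P; work from column 11 back to 1 with K<->P swapped.

Rows as worked:
K2TOG K P K K2TOG K P K K2TOG K P
K K2TOG P YO K K2TOG P YO K K2TOG P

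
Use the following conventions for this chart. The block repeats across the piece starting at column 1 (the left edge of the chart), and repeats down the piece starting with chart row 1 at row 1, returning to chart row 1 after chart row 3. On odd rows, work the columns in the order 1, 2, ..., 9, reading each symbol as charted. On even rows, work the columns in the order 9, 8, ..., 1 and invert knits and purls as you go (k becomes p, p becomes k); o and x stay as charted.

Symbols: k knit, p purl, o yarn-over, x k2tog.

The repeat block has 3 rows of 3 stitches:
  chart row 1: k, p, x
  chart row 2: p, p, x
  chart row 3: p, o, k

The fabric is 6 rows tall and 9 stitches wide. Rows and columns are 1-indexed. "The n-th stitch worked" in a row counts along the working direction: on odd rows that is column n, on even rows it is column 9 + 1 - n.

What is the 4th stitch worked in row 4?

Row 4: (4-1) mod 3 = 0, so use chart row 1. Even row -> WS.
Chart row 1 tiled across columns 1-9: k p x k p x k p x
WS: work from column 9 back to column 1 (reverse the tiled row), swapping k<->p (o and x unchanged).
Row 4 as worked: x k p x k p x k p
Stitch 4 in working order -> x

Result:
x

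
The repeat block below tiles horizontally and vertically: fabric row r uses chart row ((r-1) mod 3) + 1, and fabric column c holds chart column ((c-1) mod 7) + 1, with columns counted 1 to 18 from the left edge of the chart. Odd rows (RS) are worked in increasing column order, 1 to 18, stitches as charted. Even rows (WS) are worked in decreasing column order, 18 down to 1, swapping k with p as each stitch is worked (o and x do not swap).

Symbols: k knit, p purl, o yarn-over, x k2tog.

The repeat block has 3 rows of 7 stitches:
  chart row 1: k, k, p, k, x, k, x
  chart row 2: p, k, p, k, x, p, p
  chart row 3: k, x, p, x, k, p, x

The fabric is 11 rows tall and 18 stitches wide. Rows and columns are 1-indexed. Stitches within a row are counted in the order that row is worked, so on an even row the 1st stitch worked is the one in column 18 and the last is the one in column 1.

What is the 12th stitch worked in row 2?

Row 2: (2-1) mod 3 = 1, so use chart row 2. Even row -> WS.
Chart row 2 tiled across columns 1-18: p k p k x p p p k p k x p p p k p k
Wrong side: read the tiled row from column 18 down to 1 and exchange k with p (leave o, x).
Row 2 as worked: p k p k k k x p k p k k k x p k p k
Counting 12 along the worked row gives k.

Stitch:
k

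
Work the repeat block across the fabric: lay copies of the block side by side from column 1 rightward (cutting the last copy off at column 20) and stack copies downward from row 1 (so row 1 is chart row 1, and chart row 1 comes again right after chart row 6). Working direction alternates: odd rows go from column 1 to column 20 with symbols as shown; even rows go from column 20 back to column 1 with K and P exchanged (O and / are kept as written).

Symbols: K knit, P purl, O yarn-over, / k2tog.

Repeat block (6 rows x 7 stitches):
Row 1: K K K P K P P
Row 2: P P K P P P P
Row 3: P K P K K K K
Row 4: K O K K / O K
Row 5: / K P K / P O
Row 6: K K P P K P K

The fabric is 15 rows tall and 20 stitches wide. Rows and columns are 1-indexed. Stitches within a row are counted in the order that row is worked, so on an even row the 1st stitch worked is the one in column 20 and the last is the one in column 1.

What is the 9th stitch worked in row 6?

Stitch:
P

Derivation:
Row 6 uses chart row ((6-1) mod 6)+1 = 6. Row 6 is even, so WS.
Chart row 6 tiled across columns 1-20: K K P P K P K K K P P K P K K K P P K P
WS: work from column 20 back to column 1 (reverse the tiled row), swapping K<->P (O and / unchanged).
Row 6 as worked: K P K K P P P K P K K P P P K P K K P P
Counting 9 along the worked row gives P.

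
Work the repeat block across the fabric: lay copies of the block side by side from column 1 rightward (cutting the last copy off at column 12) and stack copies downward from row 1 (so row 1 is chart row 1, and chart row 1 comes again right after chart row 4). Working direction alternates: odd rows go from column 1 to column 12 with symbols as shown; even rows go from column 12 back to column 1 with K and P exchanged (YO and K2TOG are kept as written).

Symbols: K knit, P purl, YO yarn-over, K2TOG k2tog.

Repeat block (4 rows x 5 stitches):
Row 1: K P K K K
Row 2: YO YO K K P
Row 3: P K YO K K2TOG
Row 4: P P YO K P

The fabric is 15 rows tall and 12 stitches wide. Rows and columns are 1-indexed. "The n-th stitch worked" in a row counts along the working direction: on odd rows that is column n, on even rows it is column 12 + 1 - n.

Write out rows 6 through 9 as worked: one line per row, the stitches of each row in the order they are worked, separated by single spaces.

Row 6: chart row 2, WS - tiled (columns 1-12): YO YO K K P YO YO K K P YO YO; work from column 12 back to 1 with K<->P swapped.
Row 7: chart row 3, RS - tile across columns 1-12 and work as-is.
Row 8: chart row 4, WS - tiled (columns 1-12): P P YO K P P P YO K P P P; work from column 12 back to 1 with K<->P swapped.
Row 9: chart row 1, RS - tile across columns 1-12 and work as-is.

== ROWS AS WORKED ==
YO YO K P P YO YO K P P YO YO
P K YO K K2TOG P K YO K K2TOG P K
K K K P YO K K K P YO K K
K P K K K K P K K K K P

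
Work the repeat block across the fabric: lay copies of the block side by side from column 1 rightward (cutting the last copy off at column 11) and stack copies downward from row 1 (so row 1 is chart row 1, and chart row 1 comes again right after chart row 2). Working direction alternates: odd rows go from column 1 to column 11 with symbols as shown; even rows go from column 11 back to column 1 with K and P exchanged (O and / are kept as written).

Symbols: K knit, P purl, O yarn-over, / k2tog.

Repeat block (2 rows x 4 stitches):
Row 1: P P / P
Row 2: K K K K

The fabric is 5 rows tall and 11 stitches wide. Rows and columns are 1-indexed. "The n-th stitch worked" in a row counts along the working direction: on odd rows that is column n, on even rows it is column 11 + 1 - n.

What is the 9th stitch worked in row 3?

Row 3 uses chart row ((3-1) mod 2)+1 = 1. Row 3 is odd, so RS.
Chart row 1 tiled across columns 1-11: P P / P P P / P P P /
RS: work column 1 to column 11, symbols as charted — the tiled row is the row as worked.
Counting 9 along the worked row gives P.

Result:
P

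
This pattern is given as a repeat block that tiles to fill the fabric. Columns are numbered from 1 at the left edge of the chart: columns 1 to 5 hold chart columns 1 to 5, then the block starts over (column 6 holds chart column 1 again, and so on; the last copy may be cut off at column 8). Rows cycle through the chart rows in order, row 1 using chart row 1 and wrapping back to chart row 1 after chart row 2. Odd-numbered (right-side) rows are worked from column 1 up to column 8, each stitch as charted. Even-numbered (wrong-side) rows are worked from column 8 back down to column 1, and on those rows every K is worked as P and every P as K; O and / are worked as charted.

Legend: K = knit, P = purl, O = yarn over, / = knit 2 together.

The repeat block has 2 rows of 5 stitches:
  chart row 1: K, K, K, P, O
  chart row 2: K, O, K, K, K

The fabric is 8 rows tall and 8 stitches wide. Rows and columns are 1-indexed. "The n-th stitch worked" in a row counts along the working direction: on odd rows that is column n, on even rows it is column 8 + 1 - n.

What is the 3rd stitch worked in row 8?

== STITCH ==
P

Derivation:
Row 8: (8-1) mod 2 = 1, so use chart row 2. Even row -> WS.
Chart row 2 tiled across columns 1-8: K O K K K K O K
WS: work from column 8 back to column 1 (reverse the tiled row), swapping K<->P (O and / unchanged).
Row 8 as worked: P O P P P P O P
The 3rd stitch worked is P.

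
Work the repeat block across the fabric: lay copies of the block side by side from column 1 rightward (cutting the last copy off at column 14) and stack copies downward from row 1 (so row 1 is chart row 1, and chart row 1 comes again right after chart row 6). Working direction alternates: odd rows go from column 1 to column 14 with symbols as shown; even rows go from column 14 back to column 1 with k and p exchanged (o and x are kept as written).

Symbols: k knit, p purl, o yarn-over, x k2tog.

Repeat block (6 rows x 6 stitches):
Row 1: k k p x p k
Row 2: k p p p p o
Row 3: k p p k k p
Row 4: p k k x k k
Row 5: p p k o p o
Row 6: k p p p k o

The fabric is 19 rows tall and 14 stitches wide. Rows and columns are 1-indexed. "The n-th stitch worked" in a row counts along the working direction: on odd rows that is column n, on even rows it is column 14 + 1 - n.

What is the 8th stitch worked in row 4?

== STITCH ==
k

Derivation:
Row 4: (4-1) mod 6 = 3, so use chart row 4. Even row -> WS.
Chart row 4 tiled across columns 1-14: p k k x k k p k k x k k p k
Wrong side: read the tiled row from column 14 down to 1 and exchange k with p (leave o, x).
Row 4 as worked: p k p p x p p k p p x p p k
The 8th stitch worked is k.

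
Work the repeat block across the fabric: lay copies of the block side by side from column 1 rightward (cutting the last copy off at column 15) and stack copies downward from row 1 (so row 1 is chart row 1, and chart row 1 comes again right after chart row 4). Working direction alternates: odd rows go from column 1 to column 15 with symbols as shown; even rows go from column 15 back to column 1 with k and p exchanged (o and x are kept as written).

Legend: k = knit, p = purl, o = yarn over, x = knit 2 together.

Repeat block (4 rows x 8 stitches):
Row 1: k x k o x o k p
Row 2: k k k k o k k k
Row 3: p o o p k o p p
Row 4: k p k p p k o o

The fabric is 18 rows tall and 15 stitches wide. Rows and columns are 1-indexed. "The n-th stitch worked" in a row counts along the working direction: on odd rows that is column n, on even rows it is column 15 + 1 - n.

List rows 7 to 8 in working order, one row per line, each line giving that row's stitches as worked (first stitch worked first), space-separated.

Row 7: chart row 3, RS - tile across columns 1-15 and work as-is.
Row 8: chart row 4, WS - tiled (columns 1-15): k p k p p k o o k p k p p k o; work from column 15 back to 1 with k<->p swapped.

Rows as worked:
p o o p k o p p p o o p k o p
o p k k p k p o o p k k p k p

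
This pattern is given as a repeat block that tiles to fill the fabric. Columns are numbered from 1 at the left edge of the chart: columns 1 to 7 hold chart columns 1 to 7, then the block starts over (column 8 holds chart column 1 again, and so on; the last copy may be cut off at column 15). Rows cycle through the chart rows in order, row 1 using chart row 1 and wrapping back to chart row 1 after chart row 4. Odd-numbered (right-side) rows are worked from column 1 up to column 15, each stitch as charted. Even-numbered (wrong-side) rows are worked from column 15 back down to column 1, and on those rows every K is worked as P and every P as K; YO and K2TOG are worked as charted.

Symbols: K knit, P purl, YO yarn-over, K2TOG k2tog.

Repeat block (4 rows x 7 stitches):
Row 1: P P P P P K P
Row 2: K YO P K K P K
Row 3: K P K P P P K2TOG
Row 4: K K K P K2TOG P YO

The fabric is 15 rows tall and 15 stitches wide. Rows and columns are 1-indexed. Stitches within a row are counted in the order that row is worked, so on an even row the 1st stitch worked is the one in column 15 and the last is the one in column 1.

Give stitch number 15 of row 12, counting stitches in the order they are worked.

Row 12: (12-1) mod 4 = 3, so use chart row 4. Even row -> WS.
Chart row 4 tiled across columns 1-15: K K K P K2TOG P YO K K K P K2TOG P YO K
WS: work from column 15 back to column 1 (reverse the tiled row), swapping K<->P (YO and K2TOG unchanged).
Row 12 as worked: P YO K K2TOG K P P P YO K K2TOG K P P P
Stitch 15 in working order -> P

== STITCH ==
P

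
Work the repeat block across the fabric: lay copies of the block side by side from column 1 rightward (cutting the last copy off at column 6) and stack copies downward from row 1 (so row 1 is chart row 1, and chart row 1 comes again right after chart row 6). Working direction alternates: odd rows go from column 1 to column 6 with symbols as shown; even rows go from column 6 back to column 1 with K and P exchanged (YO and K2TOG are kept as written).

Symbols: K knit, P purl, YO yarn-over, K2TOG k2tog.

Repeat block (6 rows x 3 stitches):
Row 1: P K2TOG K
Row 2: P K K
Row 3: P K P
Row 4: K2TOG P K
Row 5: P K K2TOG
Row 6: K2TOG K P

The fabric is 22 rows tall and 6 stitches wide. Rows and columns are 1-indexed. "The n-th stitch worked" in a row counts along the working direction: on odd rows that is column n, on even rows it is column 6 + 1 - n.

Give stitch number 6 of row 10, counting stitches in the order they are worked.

Result:
K2TOG

Derivation:
Row 10 uses chart row ((10-1) mod 6)+1 = 4. Row 10 is even, so WS.
Chart row 4 tiled across columns 1-6: K2TOG P K K2TOG P K
WS row: flip the tiled sequence (start at column 6) and apply K<->P; YO and K2TOG stay.
Row 10 as worked: P K K2TOG P K K2TOG
Counting 6 along the worked row gives K2TOG.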